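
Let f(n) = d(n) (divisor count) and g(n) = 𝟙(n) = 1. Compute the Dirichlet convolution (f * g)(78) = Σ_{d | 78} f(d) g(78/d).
(d * 𝟙)(78) = 27

Divisors of 78: [1, 2, 3, 6, 13, 26, 39, 78]. For each d | 78:
  d = 1: d(1) · 𝟙(78/1) = 1 · 1 = 1
  d = 2: d(2) · 𝟙(78/2) = 2 · 1 = 2
  d = 3: d(3) · 𝟙(78/3) = 2 · 1 = 2
  d = 6: d(6) · 𝟙(78/6) = 4 · 1 = 4
  d = 13: d(13) · 𝟙(78/13) = 2 · 1 = 2
  d = 26: d(26) · 𝟙(78/26) = 4 · 1 = 4
  d = 39: d(39) · 𝟙(78/39) = 4 · 1 = 4
  d = 78: d(78) · 𝟙(78/78) = 8 · 1 = 8
Summing: (d * 𝟙)(78) = 1 + 2 + 2 + 4 + 2 + 4 + 4 + 8 = 27.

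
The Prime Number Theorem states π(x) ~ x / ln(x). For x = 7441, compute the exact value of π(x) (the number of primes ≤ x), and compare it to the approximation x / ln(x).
π(7441) = 942;  x/ln(x) ≈ 834.68;  relative error ≈ 11.39%.

Directly count primes up to 7441: π(7441) = 942. The PNT approximation gives 7441/ln(7441) ≈ 7441/8.91476 ≈ 834.68. Relative error (π(x) − x/ln(x)) / π(x) ≈ 11.39%; the approximation is known to undercount slightly (Li(x) is a better estimate).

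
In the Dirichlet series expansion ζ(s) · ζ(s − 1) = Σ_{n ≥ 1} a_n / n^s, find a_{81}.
σ(81) = 121

In the product (Σ m^0/m^s)(Σ k / k^s) = Σ (Σ_{d | n} d) / n^s, the coefficient of 1/n^s is σ(n) = Σ_{d | n} d. For n = 81, divisors are [1, 3, 9, 27, 81]; summing: σ(81) = 121.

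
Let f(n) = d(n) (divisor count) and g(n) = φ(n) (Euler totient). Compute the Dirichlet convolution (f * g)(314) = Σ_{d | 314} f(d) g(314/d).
(d * φ)(314) = 474

Divisors of 314: [1, 2, 157, 314]. For each d | 314:
  d = 1: d(1) · φ(314/1) = 1 · 156 = 156
  d = 2: d(2) · φ(314/2) = 2 · 156 = 312
  d = 157: d(157) · φ(314/157) = 2 · 1 = 2
  d = 314: d(314) · φ(314/314) = 4 · 1 = 4
Summing: (d * φ)(314) = 156 + 312 + 2 + 4 = 474.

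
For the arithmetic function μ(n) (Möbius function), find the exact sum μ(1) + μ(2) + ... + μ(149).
Σ_{n ≤ 149} μ(n) = 0

Compute μ(n) for each 1 ≤ n ≤ 149: μ(1) = 1, μ(2) = -1, μ(3) = -1, μ(4) = 0, μ(5) = -1, μ(6) = 1, μ(7) = -1, μ(8) = 0, μ(9) = 0, μ(10) = 1, μ(11) = -1, μ(12) = 0, μ(13) = -1, μ(14) = 1, μ(15) = 1, μ(16) = 0, μ(17) = -1, μ(18) = 0, μ(19) = -1, μ(20) = 0, μ(21) = 1, μ(22) = 1, μ(23) = -1, μ(24) = 0, μ(25) = 0, μ(26) = 1, μ(27) = 0, μ(28) = 0, μ(29) = -1, μ(30) = -1, μ(31) = -1, μ(32) = 0, μ(33) = 1, μ(34) = 1, μ(35) = 1, μ(36) = 0, μ(37) = -1, μ(38) = 1, μ(39) = 1, μ(40) = 0, μ(41) = -1, μ(42) = -1, μ(43) = -1, μ(44) = 0, μ(45) = 0, μ(46) = 1, μ(47) = -1, μ(48) = 0, μ(49) = 0, μ(50) = 0, μ(51) = 1, μ(52) = 0, μ(53) = -1, μ(54) = 0, μ(55) = 1, μ(56) = 0, μ(57) = 1, μ(58) = 1, μ(59) = -1, μ(60) = 0, μ(61) = -1, μ(62) = 1, μ(63) = 0, μ(64) = 0, μ(65) = 1, μ(66) = -1, μ(67) = -1, μ(68) = 0, μ(69) = 1, μ(70) = -1, μ(71) = -1, μ(72) = 0, μ(73) = -1, μ(74) = 1, μ(75) = 0, μ(76) = 0, μ(77) = 1, μ(78) = -1, μ(79) = -1, μ(80) = 0, μ(81) = 0, μ(82) = 1, μ(83) = -1, μ(84) = 0, μ(85) = 1, μ(86) = 1, μ(87) = 1, μ(88) = 0, μ(89) = -1, μ(90) = 0, μ(91) = 1, μ(92) = 0, μ(93) = 1, μ(94) = 1, μ(95) = 1, μ(96) = 0, μ(97) = -1, μ(98) = 0, μ(99) = 0, μ(100) = 0, μ(101) = -1, μ(102) = -1, μ(103) = -1, μ(104) = 0, μ(105) = -1, μ(106) = 1, μ(107) = -1, μ(108) = 0, μ(109) = -1, μ(110) = -1, μ(111) = 1, μ(112) = 0, μ(113) = -1, μ(114) = -1, μ(115) = 1, μ(116) = 0, μ(117) = 0, μ(118) = 1, μ(119) = 1, μ(120) = 0, μ(121) = 0, μ(122) = 1, μ(123) = 1, μ(124) = 0, μ(125) = 0, μ(126) = 0, μ(127) = -1, μ(128) = 0, μ(129) = 1, μ(130) = -1, μ(131) = -1, μ(132) = 0, μ(133) = 1, μ(134) = 1, μ(135) = 0, μ(136) = 0, μ(137) = -1, μ(138) = -1, μ(139) = -1, μ(140) = 0, μ(141) = 1, μ(142) = 1, μ(143) = 1, μ(144) = 0, μ(145) = 1, μ(146) = 1, μ(147) = 0, μ(148) = 0, μ(149) = -1. Summing all 149 values: 0. (Mertens function M(x) = Σ_{n ≤ x} μ(n); on average M(x) should be small (PNT ⟺ M(x) = o(x)).)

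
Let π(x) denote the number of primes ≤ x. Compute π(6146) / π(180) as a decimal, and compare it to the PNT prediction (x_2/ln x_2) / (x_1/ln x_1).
π(6146)/π(180) = 801/41 ≈ 19.5366;  PNT prediction ≈ 20.3255.

π(180) = 41 and π(6146) = 801, so π(6146)/π(180) ≈ 19.5366. The PNT-predicted ratio is (6146/ln(6146)) / (180/ln(180)) ≈ 20.3255. The two agree to within a few percent, as expected.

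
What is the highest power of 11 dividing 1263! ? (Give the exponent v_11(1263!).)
v_11(1263!) = 124

Legendre's formula: v_p(n!) = Σ_{k ≥ 1} ⌊n / p^k⌋. For p = 11, n = 1263, the terms are:
  ⌊1263/11^1⌋ = ⌊1263/11⌋ = 114
  ⌊1263/11^2⌋ = ⌊1263/121⌋ = 10
(the next term ⌊1263/11^3⌋ = 0, terminating the sum). Summing: v_11(1263!) = 114 + 10 = 124.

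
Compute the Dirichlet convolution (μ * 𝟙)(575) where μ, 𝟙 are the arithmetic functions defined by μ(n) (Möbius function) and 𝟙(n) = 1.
(μ * 𝟙)(575) = 0

Divisors of 575: [1, 5, 23, 25, 115, 575]. For each d | 575:
  d = 1: μ(1) · 𝟙(575/1) = 1 · 1 = 1
  d = 5: μ(5) · 𝟙(575/5) = -1 · 1 = -1
  d = 23: μ(23) · 𝟙(575/23) = -1 · 1 = -1
  d = 25: μ(25) · 𝟙(575/25) = 0 · 1 = 0
  d = 115: μ(115) · 𝟙(575/115) = 1 · 1 = 1
  d = 575: μ(575) · 𝟙(575/575) = 0 · 1 = 0
Summing: (μ * 𝟙)(575) = 1 + -1 + -1 + 0 + 1 + 0 = 0.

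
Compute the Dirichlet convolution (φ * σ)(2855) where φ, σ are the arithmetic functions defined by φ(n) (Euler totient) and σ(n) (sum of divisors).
(φ * σ)(2855) = 11420

Divisors of 2855: [1, 5, 571, 2855]. For each d | 2855:
  d = 1: φ(1) · σ(2855/1) = 1 · 3432 = 3432
  d = 5: φ(5) · σ(2855/5) = 4 · 572 = 2288
  d = 571: φ(571) · σ(2855/571) = 570 · 6 = 3420
  d = 2855: φ(2855) · σ(2855/2855) = 2280 · 1 = 2280
Summing: (φ * σ)(2855) = 3432 + 2288 + 3420 + 2280 = 11420.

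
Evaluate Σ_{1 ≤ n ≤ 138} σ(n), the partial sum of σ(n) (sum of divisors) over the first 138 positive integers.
Σ_{n ≤ 138} σ(n) = 15731

Compute σ(n) for each 1 ≤ n ≤ 138: σ(1) = 1, σ(2) = 3, σ(3) = 4, σ(4) = 7, σ(5) = 6, σ(6) = 12, σ(7) = 8, σ(8) = 15, σ(9) = 13, σ(10) = 18, σ(11) = 12, σ(12) = 28, σ(13) = 14, σ(14) = 24, σ(15) = 24, σ(16) = 31, σ(17) = 18, σ(18) = 39, σ(19) = 20, σ(20) = 42, σ(21) = 32, σ(22) = 36, σ(23) = 24, σ(24) = 60, σ(25) = 31, σ(26) = 42, σ(27) = 40, σ(28) = 56, σ(29) = 30, σ(30) = 72, σ(31) = 32, σ(32) = 63, σ(33) = 48, σ(34) = 54, σ(35) = 48, σ(36) = 91, σ(37) = 38, σ(38) = 60, σ(39) = 56, σ(40) = 90, σ(41) = 42, σ(42) = 96, σ(43) = 44, σ(44) = 84, σ(45) = 78, σ(46) = 72, σ(47) = 48, σ(48) = 124, σ(49) = 57, σ(50) = 93, σ(51) = 72, σ(52) = 98, σ(53) = 54, σ(54) = 120, σ(55) = 72, σ(56) = 120, σ(57) = 80, σ(58) = 90, σ(59) = 60, σ(60) = 168, σ(61) = 62, σ(62) = 96, σ(63) = 104, σ(64) = 127, σ(65) = 84, σ(66) = 144, σ(67) = 68, σ(68) = 126, σ(69) = 96, σ(70) = 144, σ(71) = 72, σ(72) = 195, σ(73) = 74, σ(74) = 114, σ(75) = 124, σ(76) = 140, σ(77) = 96, σ(78) = 168, σ(79) = 80, σ(80) = 186, σ(81) = 121, σ(82) = 126, σ(83) = 84, σ(84) = 224, σ(85) = 108, σ(86) = 132, σ(87) = 120, σ(88) = 180, σ(89) = 90, σ(90) = 234, σ(91) = 112, σ(92) = 168, σ(93) = 128, σ(94) = 144, σ(95) = 120, σ(96) = 252, σ(97) = 98, σ(98) = 171, σ(99) = 156, σ(100) = 217, σ(101) = 102, σ(102) = 216, σ(103) = 104, σ(104) = 210, σ(105) = 192, σ(106) = 162, σ(107) = 108, σ(108) = 280, σ(109) = 110, σ(110) = 216, σ(111) = 152, σ(112) = 248, σ(113) = 114, σ(114) = 240, σ(115) = 144, σ(116) = 210, σ(117) = 182, σ(118) = 180, σ(119) = 144, σ(120) = 360, σ(121) = 133, σ(122) = 186, σ(123) = 168, σ(124) = 224, σ(125) = 156, σ(126) = 312, σ(127) = 128, σ(128) = 255, σ(129) = 176, σ(130) = 252, σ(131) = 132, σ(132) = 336, σ(133) = 160, σ(134) = 204, σ(135) = 240, σ(136) = 270, σ(137) = 138, σ(138) = 288. Summing all 138 values: 15731. (Average order: Σ_{n ≤ x} σ(n) ~ (π²/12) x². For x = 138, (π²/12)·138² ≈ 15663.06.)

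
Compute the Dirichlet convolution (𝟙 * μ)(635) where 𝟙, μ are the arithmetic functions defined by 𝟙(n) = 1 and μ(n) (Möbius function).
(𝟙 * μ)(635) = 0

Divisors of 635: [1, 5, 127, 635]. For each d | 635:
  d = 1: 𝟙(1) · μ(635/1) = 1 · 1 = 1
  d = 5: 𝟙(5) · μ(635/5) = 1 · -1 = -1
  d = 127: 𝟙(127) · μ(635/127) = 1 · -1 = -1
  d = 635: 𝟙(635) · μ(635/635) = 1 · 1 = 1
Summing: (𝟙 * μ)(635) = 1 + -1 + -1 + 1 = 0.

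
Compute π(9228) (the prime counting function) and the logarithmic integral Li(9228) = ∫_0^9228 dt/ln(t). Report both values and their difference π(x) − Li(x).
π(9228) = 1144;  Li(9228) ≈ 1161.96;  π(x) − Li(x) ≈ -17.96.

Direct count of primes ≤ 9228 gives π(9228) = 1144. Numerical evaluation of the logarithmic integral gives Li(9228) ≈ 1161.96. The difference π(x) − Li(x) ≈ -17.96 is typically negative for small/moderate x (Li(x) overestimates), though Littlewood's theorem shows this sign changes infinitely often.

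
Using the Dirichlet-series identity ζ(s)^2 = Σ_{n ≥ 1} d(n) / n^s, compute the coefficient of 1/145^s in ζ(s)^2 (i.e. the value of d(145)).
d(145) = 4

ζ(s)^2 = (Σ 1/m^s)(Σ 1/k^s). The coefficient of 1/n^s in the product is the number of ordered pairs (m, k) with mk = n, which equals d(n). For n = 145, divisors are [1, 5, 29, 145], so d(145) = 4.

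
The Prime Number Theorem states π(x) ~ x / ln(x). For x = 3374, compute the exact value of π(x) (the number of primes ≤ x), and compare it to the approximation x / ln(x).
π(3374) = 476;  x/ln(x) ≈ 415.32;  relative error ≈ 12.75%.

Directly count primes up to 3374: π(3374) = 476. The PNT approximation gives 3374/ln(3374) ≈ 3374/8.12385 ≈ 415.32. Relative error (π(x) − x/ln(x)) / π(x) ≈ 12.75%; the approximation is known to undercount slightly (Li(x) is a better estimate).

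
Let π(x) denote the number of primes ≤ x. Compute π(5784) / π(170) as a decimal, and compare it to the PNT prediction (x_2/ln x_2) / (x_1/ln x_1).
π(5784)/π(170) = 759/39 ≈ 19.4615;  PNT prediction ≈ 20.1710.

π(170) = 39 and π(5784) = 759, so π(5784)/π(170) ≈ 19.4615. The PNT-predicted ratio is (5784/ln(5784)) / (170/ln(170)) ≈ 20.1710. The two agree to within a few percent, as expected.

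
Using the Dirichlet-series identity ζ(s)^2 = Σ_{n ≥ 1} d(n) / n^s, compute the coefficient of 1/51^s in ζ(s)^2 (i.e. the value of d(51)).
d(51) = 4

ζ(s)^2 = (Σ 1/m^s)(Σ 1/k^s). The coefficient of 1/n^s in the product is the number of ordered pairs (m, k) with mk = n, which equals d(n). For n = 51, divisors are [1, 3, 17, 51], so d(51) = 4.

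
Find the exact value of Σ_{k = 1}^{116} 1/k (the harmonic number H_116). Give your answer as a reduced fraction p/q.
H_116 = 92723052988307480317436790993517488799788772043569/17379782769567790172972927968296006432665936992320

Direct summation: H_116 = 1 + 1/2 + ... + 1/116. The least common denominator is lcm(1, ..., 116) = 955888052326228459513511038256280353796626534577600; over this denominator the numerator is 955888052326228459513511038256280353796626534577600 + 477944026163114229756755519128140176898313267288800 + 318629350775409486504503679418760117932208844859200 + 238972013081557114878377759564070088449156633644400 + 191177610465245691902702207651256070759325306915520 + 159314675387704743252251839709380058966104422429600 + 136555436046604065644787291179468621970946647796800 + 119486006540778557439188879782035044224578316822200 + 106209783591803162168167893139586705977402948286400 + 95588805232622845951351103825628035379662653457760 + 86898913847838950864864639841480032163329684961600 + 79657337693852371626125919854690029483052211214800 + 73529850178940650731808541404329257984355887275200 + 68277718023302032822393645589734310985473323898400 + 63725870155081897300900735883752023586441768971840 + 59743003270389278719594439891017522112289158411100 + 56228708960366379971383002250369432576272149092800 + 53104891795901581084083946569793352988701474143200 + 50309897490854129448079528329277913357717186030400 + 47794402616311422975675551912814017689831326728880 + 45518478682201355214929097059822873990315549265600 + 43449456923919475432432319920740016081664842480800 + 41560350101140367804935262532881754512896805851200 + 39828668846926185813062959927345014741526105607400 + 38235522093049138380540441530251214151865061383104 + 36764925089470325365904270702164628992177943637600 + 35403261197267720722722631046528901992467649428800 + 34138859011651016411196822794867155492736661949200 + 32961656976766498603914173732975184613676777054400 + 31862935077540948650450367941876011793220884485920 + 30835098462136401919790678653428398509568597889600 + 29871501635194639359797219945508761056144579205550 + 28966304615946316954954879947160010721109894987200 + 28114354480183189985691501125184716288136074546400 + 27311087209320813128957458235893724394189329559360 + 26552445897950790542041973284896676494350737071600 + 25834812225033201608473271304223793345854771204800 + 25154948745427064724039764164638956678858593015200 + 24509950059646883577269513801443085994785295758400 + 23897201308155711487837775956407008844915663364440 + 23314342739664108768622220445275130580405525233600 + 22759239341100677607464548529911436995157774632800 + 22229954705261126965430489261773961716200617083200 + 21724728461959737716216159960370008040832421240400 + 21241956718360632433633578627917341195480589657280 + 20780175050570183902467631266440877256448402925600 + 20338043666515499138585341239495326676523968820800 + 19914334423463092906531479963672507370763052803700 + 19507919435229152234969613025638374567278092542400 + 19117761046524569190270220765125607075932530691552 + 18742902986788793323794334083456477525424049697600 + 18382462544735162682952135351082314496088971818800 + 18035623628796763387047378080307176486728802539200 + 17701630598633860361361315523264450996233824714400 + 17379782769567790172972927968296006432665936992320 + 17069429505825508205598411397433577746368330974600 + 16769965830284709816026509443092637785905728676800 + 16480828488383249301957086866487592306838388527200 + 16201492412308956940906966750106446674519093806400 + 15931467538770474325225183970938005896610442242960 + 15670295939774237041205098987807874652403713681600 + 15417549231068200959895339326714199254784298944800 + 15172826227400451738309699019940957996771849755200 + 14935750817597319679898609972754380528072289602775 + 14705970035788130146361708280865851596871177455040 + 14483152307973158477477439973580005360554947493600 + 14266985855615350141992702063526572444725769172800 + 14057177240091594992845750562592358144068037273200 + 13853450033713455934978420844293918170965601950400 + 13655543604660406564478729117946862197094664779680 + 13463212004594767035401563919102540194318683585600 + 13276222948975395271020986642448338247175368535800 + 13094356881181211774157685455565484298583925131200 + 12917406112516600804236635652111896672927385602400 + 12745174031016379460180147176750404717288353794368 + 12577474372713532362019882082319478339429296507600 + 12414130549691278694980662834497147451904240708800 + 12254975029823441788634756900721542997392647879200 + 12099848763623145057133051117168105744261095374400 + 11948600654077855743918887978203504422457831682220 + 11801087065755906907574210348842967330822549809600 + 11657171369832054384311110222637565290202762616800 + 11516723522002752524259169135617835587911163067200 + 11379619670550338803732274264955718497578887316400 + 11245741792073275994276600450073886515254429818560 + 11114977352630563482715244630886980858100308541600 + 10987218992255499534638057910991728204558925684800 + 10862364230979868858108079980185004020416210620200 + 10740315194676724264196753238834610716816028478400 + 10620978359180316216816789313958670597740294828640 + 10504264311277235818829791629189893997765126753600 + 10390087525285091951233815633220438628224201462800 + 10278366154045467306596892884476132836522865963200 + 10169021833257749569292670619747663338261984410400 + 10061979498170825889615905665855582671543437206080 + 9957167211731546453265739981836253685381526401850 + 9854516003363179994984649878930725296872438500800 + 9753959717614576117484806512819187283639046271200 + 9655434871982105651651626649053336907036631662400 + 9558880523262284595135110382562803537966265345776 + 9464238141843846133797138992636439146501252817600 + 9371451493394396661897167041728238762712024848800 + 9280466527439111257412728526760003434918704219200 + 9191231272367581341476067675541157248044485909400 + 9103695736440271042985819411964574798063109853120 + 9017811814398381693523689040153588243364401269600 + 8933533199310546350593561105198881811183425556800 + 8850815299316930180680657761632225498116912357200 + 8769615158956224399206523286754865631161711326400 + 8689891384783895086486463984148003216332968496160 + 8611604075011067202824423768074597781951590401600 + 8534714752912754102799205698716788873184165487300 + 8459186303771933270031071135011330564571916235200 + 8384982915142354908013254721546318892952864338400 + 8312070020228073560987052506576350902579361170240 + 8240414244191624650978543433243796153419194263600 = 5099767914356911417459023504643461883988382462396295, so H_116 = 5099767914356911417459023504643461883988382462396295/955888052326228459513511038256280353796626534577600; reducing by gcd(5099767914356911417459023504643461883988382462396295, 955888052326228459513511038256280353796626534577600) = 55 gives 92723052988307480317436790993517488799788772043569/17379782769567790172972927968296006432665936992320 ≈ 5.33511. (The PNT-adjacent estimate ln(116) + γ ≈ 5.33081 matches within O(1/n).)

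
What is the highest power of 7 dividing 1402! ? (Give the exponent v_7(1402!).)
v_7(1402!) = 232

Legendre's formula: v_p(n!) = Σ_{k ≥ 1} ⌊n / p^k⌋. For p = 7, n = 1402, the terms are:
  ⌊1402/7^1⌋ = ⌊1402/7⌋ = 200
  ⌊1402/7^2⌋ = ⌊1402/49⌋ = 28
  ⌊1402/7^3⌋ = ⌊1402/343⌋ = 4
(the next term ⌊1402/7^4⌋ = 0, terminating the sum). Summing: v_7(1402!) = 200 + 28 + 4 = 232.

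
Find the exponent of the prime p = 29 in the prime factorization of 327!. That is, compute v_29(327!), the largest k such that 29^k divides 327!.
v_29(327!) = 11

Legendre's formula: v_p(n!) = Σ_{k ≥ 1} ⌊n / p^k⌋. For p = 29, n = 327, the terms are:
  ⌊327/29^1⌋ = ⌊327/29⌋ = 11
(the next term ⌊327/29^2⌋ = 0, terminating the sum). Summing: v_29(327!) = 11 = 11.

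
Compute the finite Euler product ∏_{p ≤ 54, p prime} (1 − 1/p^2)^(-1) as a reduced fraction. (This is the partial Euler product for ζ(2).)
∏ = 35034630647548196605993834769/21373637931227167970033664000

The primes p ≤ 54 are [2, 3, 5, 7, 11, 13, 17, 19, 23, 29, 31, 37, 41, 43, 47, 53]. For each prime, (1 − 1/p^2)^(-1) = p^2 / (p^2 − 1). The product is (1 − 1/2^2)^(-1), (1 − 1/3^2)^(-1), (1 − 1/5^2)^(-1), (1 − 1/7^2)^(-1), (1 − 1/11^2)^(-1), (1 − 1/13^2)^(-1), (1 − 1/17^2)^(-1), (1 − 1/19^2)^(-1), (1 − 1/23^2)^(-1), (1 − 1/29^2)^(-1), (1 − 1/31^2)^(-1), (1 − 1/37^2)^(-1), (1 − 1/41^2)^(-1), (1 − 1/43^2)^(-1), (1 − 1/47^2)^(-1), (1 − 1/53^2)^(-1) = ∏ p^2 / (p^2 − 1) = 35034630647548196605993834769/21373637931227167970033664000.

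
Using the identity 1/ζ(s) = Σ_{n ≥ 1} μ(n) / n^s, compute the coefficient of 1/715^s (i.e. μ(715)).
μ(715) = -1

Factor n = 715 = 5 · 11 · 13. μ(n) = 0 if any exponent ≥ 2 (not squarefree); otherwise μ(n) = (−1)^{ω(n)} where ω(n) is the number of distinct prime factors. Applying: μ(715) = -1.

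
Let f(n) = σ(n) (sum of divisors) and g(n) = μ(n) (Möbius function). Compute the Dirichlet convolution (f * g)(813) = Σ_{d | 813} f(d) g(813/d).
(σ * μ)(813) = 813

Divisors of 813: [1, 3, 271, 813]. For each d | 813:
  d = 1: σ(1) · μ(813/1) = 1 · 1 = 1
  d = 3: σ(3) · μ(813/3) = 4 · -1 = -4
  d = 271: σ(271) · μ(813/271) = 272 · -1 = -272
  d = 813: σ(813) · μ(813/813) = 1088 · 1 = 1088
Summing: (σ * μ)(813) = 1 + -4 + -272 + 1088 = 813.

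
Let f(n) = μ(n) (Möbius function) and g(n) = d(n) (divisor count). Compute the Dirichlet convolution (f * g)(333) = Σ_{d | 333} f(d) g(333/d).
(μ * d)(333) = 1

Divisors of 333: [1, 3, 9, 37, 111, 333]. For each d | 333:
  d = 1: μ(1) · d(333/1) = 1 · 6 = 6
  d = 3: μ(3) · d(333/3) = -1 · 4 = -4
  d = 9: μ(9) · d(333/9) = 0 · 2 = 0
  d = 37: μ(37) · d(333/37) = -1 · 3 = -3
  d = 111: μ(111) · d(333/111) = 1 · 2 = 2
  d = 333: μ(333) · d(333/333) = 0 · 1 = 0
Summing: (μ * d)(333) = 6 + -4 + 0 + -3 + 2 + 0 = 1.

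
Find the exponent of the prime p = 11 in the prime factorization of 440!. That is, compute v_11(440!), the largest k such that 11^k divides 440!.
v_11(440!) = 43

Legendre's formula: v_p(n!) = Σ_{k ≥ 1} ⌊n / p^k⌋. For p = 11, n = 440, the terms are:
  ⌊440/11^1⌋ = ⌊440/11⌋ = 40
  ⌊440/11^2⌋ = ⌊440/121⌋ = 3
(the next term ⌊440/11^3⌋ = 0, terminating the sum). Summing: v_11(440!) = 40 + 3 = 43.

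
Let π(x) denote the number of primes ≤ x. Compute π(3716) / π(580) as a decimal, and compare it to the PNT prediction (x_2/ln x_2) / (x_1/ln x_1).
π(3716)/π(580) = 518/106 ≈ 4.8868;  PNT prediction ≈ 4.9593.

π(580) = 106 and π(3716) = 518, so π(3716)/π(580) ≈ 4.8868. The PNT-predicted ratio is (3716/ln(3716)) / (580/ln(580)) ≈ 4.9593. The two agree to within a few percent, as expected.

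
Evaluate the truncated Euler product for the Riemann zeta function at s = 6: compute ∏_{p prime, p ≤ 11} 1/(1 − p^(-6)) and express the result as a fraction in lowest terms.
∏ = 271270278125/266645897856

The primes p ≤ 11 are [2, 3, 5, 7, 11]. For each prime, (1 − 1/p^6)^(-1) = p^6 / (p^6 − 1). The product is (1 − 1/2^6)^(-1), (1 − 1/3^6)^(-1), (1 − 1/5^6)^(-1), (1 − 1/7^6)^(-1), (1 − 1/11^6)^(-1) = ∏ p^6 / (p^6 − 1) = 271270278125/266645897856.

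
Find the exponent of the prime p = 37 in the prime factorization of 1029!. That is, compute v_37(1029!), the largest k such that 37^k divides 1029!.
v_37(1029!) = 27

Legendre's formula: v_p(n!) = Σ_{k ≥ 1} ⌊n / p^k⌋. For p = 37, n = 1029, the terms are:
  ⌊1029/37^1⌋ = ⌊1029/37⌋ = 27
(the next term ⌊1029/37^2⌋ = 0, terminating the sum). Summing: v_37(1029!) = 27 = 27.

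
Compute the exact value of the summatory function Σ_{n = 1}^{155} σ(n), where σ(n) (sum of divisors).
Σ_{n ≤ 155} σ(n) = 19770

Compute σ(n) for each 1 ≤ n ≤ 155: σ(1) = 1, σ(2) = 3, σ(3) = 4, σ(4) = 7, σ(5) = 6, σ(6) = 12, σ(7) = 8, σ(8) = 15, σ(9) = 13, σ(10) = 18, σ(11) = 12, σ(12) = 28, σ(13) = 14, σ(14) = 24, σ(15) = 24, σ(16) = 31, σ(17) = 18, σ(18) = 39, σ(19) = 20, σ(20) = 42, σ(21) = 32, σ(22) = 36, σ(23) = 24, σ(24) = 60, σ(25) = 31, σ(26) = 42, σ(27) = 40, σ(28) = 56, σ(29) = 30, σ(30) = 72, σ(31) = 32, σ(32) = 63, σ(33) = 48, σ(34) = 54, σ(35) = 48, σ(36) = 91, σ(37) = 38, σ(38) = 60, σ(39) = 56, σ(40) = 90, σ(41) = 42, σ(42) = 96, σ(43) = 44, σ(44) = 84, σ(45) = 78, σ(46) = 72, σ(47) = 48, σ(48) = 124, σ(49) = 57, σ(50) = 93, σ(51) = 72, σ(52) = 98, σ(53) = 54, σ(54) = 120, σ(55) = 72, σ(56) = 120, σ(57) = 80, σ(58) = 90, σ(59) = 60, σ(60) = 168, σ(61) = 62, σ(62) = 96, σ(63) = 104, σ(64) = 127, σ(65) = 84, σ(66) = 144, σ(67) = 68, σ(68) = 126, σ(69) = 96, σ(70) = 144, σ(71) = 72, σ(72) = 195, σ(73) = 74, σ(74) = 114, σ(75) = 124, σ(76) = 140, σ(77) = 96, σ(78) = 168, σ(79) = 80, σ(80) = 186, σ(81) = 121, σ(82) = 126, σ(83) = 84, σ(84) = 224, σ(85) = 108, σ(86) = 132, σ(87) = 120, σ(88) = 180, σ(89) = 90, σ(90) = 234, σ(91) = 112, σ(92) = 168, σ(93) = 128, σ(94) = 144, σ(95) = 120, σ(96) = 252, σ(97) = 98, σ(98) = 171, σ(99) = 156, σ(100) = 217, σ(101) = 102, σ(102) = 216, σ(103) = 104, σ(104) = 210, σ(105) = 192, σ(106) = 162, σ(107) = 108, σ(108) = 280, σ(109) = 110, σ(110) = 216, σ(111) = 152, σ(112) = 248, σ(113) = 114, σ(114) = 240, σ(115) = 144, σ(116) = 210, σ(117) = 182, σ(118) = 180, σ(119) = 144, σ(120) = 360, σ(121) = 133, σ(122) = 186, σ(123) = 168, σ(124) = 224, σ(125) = 156, σ(126) = 312, σ(127) = 128, σ(128) = 255, σ(129) = 176, σ(130) = 252, σ(131) = 132, σ(132) = 336, σ(133) = 160, σ(134) = 204, σ(135) = 240, σ(136) = 270, σ(137) = 138, σ(138) = 288, σ(139) = 140, σ(140) = 336, σ(141) = 192, σ(142) = 216, σ(143) = 168, σ(144) = 403, σ(145) = 180, σ(146) = 222, σ(147) = 228, σ(148) = 266, σ(149) = 150, σ(150) = 372, σ(151) = 152, σ(152) = 300, σ(153) = 234, σ(154) = 288, σ(155) = 192. Summing all 155 values: 19770. (Average order: Σ_{n ≤ x} σ(n) ~ (π²/12) x². For x = 155, (π²/12)·155² ≈ 19759.77.)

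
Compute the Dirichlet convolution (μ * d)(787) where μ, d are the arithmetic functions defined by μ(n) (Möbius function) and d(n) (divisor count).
(μ * d)(787) = 1

Divisors of 787: [1, 787]. For each d | 787:
  d = 1: μ(1) · d(787/1) = 1 · 2 = 2
  d = 787: μ(787) · d(787/787) = -1 · 1 = -1
Summing: (μ * d)(787) = 2 + -1 = 1.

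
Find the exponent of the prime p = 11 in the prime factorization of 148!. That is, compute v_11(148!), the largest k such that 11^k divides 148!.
v_11(148!) = 14

Legendre's formula: v_p(n!) = Σ_{k ≥ 1} ⌊n / p^k⌋. For p = 11, n = 148, the terms are:
  ⌊148/11^1⌋ = ⌊148/11⌋ = 13
  ⌊148/11^2⌋ = ⌊148/121⌋ = 1
(the next term ⌊148/11^3⌋ = 0, terminating the sum). Summing: v_11(148!) = 13 + 1 = 14.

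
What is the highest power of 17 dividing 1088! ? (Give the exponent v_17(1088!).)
v_17(1088!) = 67

Legendre's formula: v_p(n!) = Σ_{k ≥ 1} ⌊n / p^k⌋. For p = 17, n = 1088, the terms are:
  ⌊1088/17^1⌋ = ⌊1088/17⌋ = 64
  ⌊1088/17^2⌋ = ⌊1088/289⌋ = 3
(the next term ⌊1088/17^3⌋ = 0, terminating the sum). Summing: v_17(1088!) = 64 + 3 = 67.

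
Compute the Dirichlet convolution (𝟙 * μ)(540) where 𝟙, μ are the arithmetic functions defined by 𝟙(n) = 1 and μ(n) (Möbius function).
(𝟙 * μ)(540) = 0

Divisors of 540: [1, 2, 3, 4, 5, 6, 9, 10, 12, 15, 18, 20, 27, 30, 36, 45, 54, 60, 90, 108, 135, 180, 270, 540]. For each d | 540:
  d = 1: 𝟙(1) · μ(540/1) = 1 · 0 = 0
  d = 2: 𝟙(2) · μ(540/2) = 1 · 0 = 0
  d = 3: 𝟙(3) · μ(540/3) = 1 · 0 = 0
  d = 4: 𝟙(4) · μ(540/4) = 1 · 0 = 0
  d = 5: 𝟙(5) · μ(540/5) = 1 · 0 = 0
  d = 6: 𝟙(6) · μ(540/6) = 1 · 0 = 0
  d = 9: 𝟙(9) · μ(540/9) = 1 · 0 = 0
  d = 10: 𝟙(10) · μ(540/10) = 1 · 0 = 0
  d = 12: 𝟙(12) · μ(540/12) = 1 · 0 = 0
  d = 15: 𝟙(15) · μ(540/15) = 1 · 0 = 0
  d = 18: 𝟙(18) · μ(540/18) = 1 · -1 = -1
  d = 20: 𝟙(20) · μ(540/20) = 1 · 0 = 0
  d = 27: 𝟙(27) · μ(540/27) = 1 · 0 = 0
  d = 30: 𝟙(30) · μ(540/30) = 1 · 0 = 0
  d = 36: 𝟙(36) · μ(540/36) = 1 · 1 = 1
  d = 45: 𝟙(45) · μ(540/45) = 1 · 0 = 0
  d = 54: 𝟙(54) · μ(540/54) = 1 · 1 = 1
  d = 60: 𝟙(60) · μ(540/60) = 1 · 0 = 0
  d = 90: 𝟙(90) · μ(540/90) = 1 · 1 = 1
  d = 108: 𝟙(108) · μ(540/108) = 1 · -1 = -1
  d = 135: 𝟙(135) · μ(540/135) = 1 · 0 = 0
  d = 180: 𝟙(180) · μ(540/180) = 1 · -1 = -1
  d = 270: 𝟙(270) · μ(540/270) = 1 · -1 = -1
  d = 540: 𝟙(540) · μ(540/540) = 1 · 1 = 1
Summing: (𝟙 * μ)(540) = 0 + 0 + 0 + 0 + 0 + 0 + 0 + 0 + 0 + 0 + -1 + 0 + 0 + 0 + 1 + 0 + 1 + 0 + 1 + -1 + 0 + -1 + -1 + 1 = 0.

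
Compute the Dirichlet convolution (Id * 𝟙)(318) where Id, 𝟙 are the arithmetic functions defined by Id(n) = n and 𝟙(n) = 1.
(Id * 𝟙)(318) = 648

Divisors of 318: [1, 2, 3, 6, 53, 106, 159, 318]. For each d | 318:
  d = 1: Id(1) · 𝟙(318/1) = 1 · 1 = 1
  d = 2: Id(2) · 𝟙(318/2) = 2 · 1 = 2
  d = 3: Id(3) · 𝟙(318/3) = 3 · 1 = 3
  d = 6: Id(6) · 𝟙(318/6) = 6 · 1 = 6
  d = 53: Id(53) · 𝟙(318/53) = 53 · 1 = 53
  d = 106: Id(106) · 𝟙(318/106) = 106 · 1 = 106
  d = 159: Id(159) · 𝟙(318/159) = 159 · 1 = 159
  d = 318: Id(318) · 𝟙(318/318) = 318 · 1 = 318
Summing: (Id * 𝟙)(318) = 1 + 2 + 3 + 6 + 53 + 106 + 159 + 318 = 648.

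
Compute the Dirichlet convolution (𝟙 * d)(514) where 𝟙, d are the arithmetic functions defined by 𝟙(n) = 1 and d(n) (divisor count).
(𝟙 * d)(514) = 9

Divisors of 514: [1, 2, 257, 514]. For each d | 514:
  d = 1: 𝟙(1) · d(514/1) = 1 · 4 = 4
  d = 2: 𝟙(2) · d(514/2) = 1 · 2 = 2
  d = 257: 𝟙(257) · d(514/257) = 1 · 2 = 2
  d = 514: 𝟙(514) · d(514/514) = 1 · 1 = 1
Summing: (𝟙 * d)(514) = 4 + 2 + 2 + 1 = 9.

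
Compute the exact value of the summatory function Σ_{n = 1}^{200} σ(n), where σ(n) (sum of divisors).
Σ_{n ≤ 200} σ(n) = 33044

Compute σ(n) for each 1 ≤ n ≤ 200: σ(1) = 1, σ(2) = 3, σ(3) = 4, σ(4) = 7, σ(5) = 6, σ(6) = 12, σ(7) = 8, σ(8) = 15, σ(9) = 13, σ(10) = 18, σ(11) = 12, σ(12) = 28, σ(13) = 14, σ(14) = 24, σ(15) = 24, σ(16) = 31, σ(17) = 18, σ(18) = 39, σ(19) = 20, σ(20) = 42, σ(21) = 32, σ(22) = 36, σ(23) = 24, σ(24) = 60, σ(25) = 31, σ(26) = 42, σ(27) = 40, σ(28) = 56, σ(29) = 30, σ(30) = 72, σ(31) = 32, σ(32) = 63, σ(33) = 48, σ(34) = 54, σ(35) = 48, σ(36) = 91, σ(37) = 38, σ(38) = 60, σ(39) = 56, σ(40) = 90, σ(41) = 42, σ(42) = 96, σ(43) = 44, σ(44) = 84, σ(45) = 78, σ(46) = 72, σ(47) = 48, σ(48) = 124, σ(49) = 57, σ(50) = 93, σ(51) = 72, σ(52) = 98, σ(53) = 54, σ(54) = 120, σ(55) = 72, σ(56) = 120, σ(57) = 80, σ(58) = 90, σ(59) = 60, σ(60) = 168, σ(61) = 62, σ(62) = 96, σ(63) = 104, σ(64) = 127, σ(65) = 84, σ(66) = 144, σ(67) = 68, σ(68) = 126, σ(69) = 96, σ(70) = 144, σ(71) = 72, σ(72) = 195, σ(73) = 74, σ(74) = 114, σ(75) = 124, σ(76) = 140, σ(77) = 96, σ(78) = 168, σ(79) = 80, σ(80) = 186, σ(81) = 121, σ(82) = 126, σ(83) = 84, σ(84) = 224, σ(85) = 108, σ(86) = 132, σ(87) = 120, σ(88) = 180, σ(89) = 90, σ(90) = 234, σ(91) = 112, σ(92) = 168, σ(93) = 128, σ(94) = 144, σ(95) = 120, σ(96) = 252, σ(97) = 98, σ(98) = 171, σ(99) = 156, σ(100) = 217, σ(101) = 102, σ(102) = 216, σ(103) = 104, σ(104) = 210, σ(105) = 192, σ(106) = 162, σ(107) = 108, σ(108) = 280, σ(109) = 110, σ(110) = 216, σ(111) = 152, σ(112) = 248, σ(113) = 114, σ(114) = 240, σ(115) = 144, σ(116) = 210, σ(117) = 182, σ(118) = 180, σ(119) = 144, σ(120) = 360, σ(121) = 133, σ(122) = 186, σ(123) = 168, σ(124) = 224, σ(125) = 156, σ(126) = 312, σ(127) = 128, σ(128) = 255, σ(129) = 176, σ(130) = 252, σ(131) = 132, σ(132) = 336, σ(133) = 160, σ(134) = 204, σ(135) = 240, σ(136) = 270, σ(137) = 138, σ(138) = 288, σ(139) = 140, σ(140) = 336, σ(141) = 192, σ(142) = 216, σ(143) = 168, σ(144) = 403, σ(145) = 180, σ(146) = 222, σ(147) = 228, σ(148) = 266, σ(149) = 150, σ(150) = 372, σ(151) = 152, σ(152) = 300, σ(153) = 234, σ(154) = 288, σ(155) = 192, σ(156) = 392, σ(157) = 158, σ(158) = 240, σ(159) = 216, σ(160) = 378, σ(161) = 192, σ(162) = 363, σ(163) = 164, σ(164) = 294, σ(165) = 288, σ(166) = 252, σ(167) = 168, σ(168) = 480, σ(169) = 183, σ(170) = 324, σ(171) = 260, σ(172) = 308, σ(173) = 174, σ(174) = 360, σ(175) = 248, σ(176) = 372, σ(177) = 240, σ(178) = 270, σ(179) = 180, σ(180) = 546, σ(181) = 182, σ(182) = 336, σ(183) = 248, σ(184) = 360, σ(185) = 228, σ(186) = 384, σ(187) = 216, σ(188) = 336, σ(189) = 320, σ(190) = 360, σ(191) = 192, σ(192) = 508, σ(193) = 194, σ(194) = 294, σ(195) = 336, σ(196) = 399, σ(197) = 198, σ(198) = 468, σ(199) = 200, σ(200) = 465. Summing all 200 values: 33044. (Average order: Σ_{n ≤ x} σ(n) ~ (π²/12) x². For x = 200, (π²/12)·200² ≈ 32898.68.)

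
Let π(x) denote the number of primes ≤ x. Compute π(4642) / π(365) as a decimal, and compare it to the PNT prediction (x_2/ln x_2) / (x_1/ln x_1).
π(4642)/π(365) = 626/72 ≈ 8.6944;  PNT prediction ≈ 8.8872.

π(365) = 72 and π(4642) = 626, so π(4642)/π(365) ≈ 8.6944. The PNT-predicted ratio is (4642/ln(4642)) / (365/ln(365)) ≈ 8.8872. The two agree to within a few percent, as expected.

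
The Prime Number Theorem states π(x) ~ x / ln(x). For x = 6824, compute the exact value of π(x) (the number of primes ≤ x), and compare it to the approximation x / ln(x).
π(6824) = 877;  x/ln(x) ≈ 772.98;  relative error ≈ 11.86%.

Directly count primes up to 6824: π(6824) = 877. The PNT approximation gives 6824/ln(6824) ≈ 6824/8.82820 ≈ 772.98. Relative error (π(x) − x/ln(x)) / π(x) ≈ 11.86%; the approximation is known to undercount slightly (Li(x) is a better estimate).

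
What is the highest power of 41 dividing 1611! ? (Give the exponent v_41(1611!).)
v_41(1611!) = 39

Legendre's formula: v_p(n!) = Σ_{k ≥ 1} ⌊n / p^k⌋. For p = 41, n = 1611, the terms are:
  ⌊1611/41^1⌋ = ⌊1611/41⌋ = 39
(the next term ⌊1611/41^2⌋ = 0, terminating the sum). Summing: v_41(1611!) = 39 = 39.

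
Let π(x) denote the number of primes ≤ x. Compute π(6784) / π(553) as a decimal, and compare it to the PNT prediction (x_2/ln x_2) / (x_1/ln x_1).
π(6784)/π(553) = 873/101 ≈ 8.6436;  PNT prediction ≈ 8.7816.

π(553) = 101 and π(6784) = 873, so π(6784)/π(553) ≈ 8.6436. The PNT-predicted ratio is (6784/ln(6784)) / (553/ln(553)) ≈ 8.7816. The two agree to within a few percent, as expected.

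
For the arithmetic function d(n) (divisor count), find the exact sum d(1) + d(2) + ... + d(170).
Σ_{n ≤ 170} d(n) = 905

Compute d(n) for each 1 ≤ n ≤ 170: d(1) = 1, d(2) = 2, d(3) = 2, d(4) = 3, d(5) = 2, d(6) = 4, d(7) = 2, d(8) = 4, d(9) = 3, d(10) = 4, d(11) = 2, d(12) = 6, d(13) = 2, d(14) = 4, d(15) = 4, d(16) = 5, d(17) = 2, d(18) = 6, d(19) = 2, d(20) = 6, d(21) = 4, d(22) = 4, d(23) = 2, d(24) = 8, d(25) = 3, d(26) = 4, d(27) = 4, d(28) = 6, d(29) = 2, d(30) = 8, d(31) = 2, d(32) = 6, d(33) = 4, d(34) = 4, d(35) = 4, d(36) = 9, d(37) = 2, d(38) = 4, d(39) = 4, d(40) = 8, d(41) = 2, d(42) = 8, d(43) = 2, d(44) = 6, d(45) = 6, d(46) = 4, d(47) = 2, d(48) = 10, d(49) = 3, d(50) = 6, d(51) = 4, d(52) = 6, d(53) = 2, d(54) = 8, d(55) = 4, d(56) = 8, d(57) = 4, d(58) = 4, d(59) = 2, d(60) = 12, d(61) = 2, d(62) = 4, d(63) = 6, d(64) = 7, d(65) = 4, d(66) = 8, d(67) = 2, d(68) = 6, d(69) = 4, d(70) = 8, d(71) = 2, d(72) = 12, d(73) = 2, d(74) = 4, d(75) = 6, d(76) = 6, d(77) = 4, d(78) = 8, d(79) = 2, d(80) = 10, d(81) = 5, d(82) = 4, d(83) = 2, d(84) = 12, d(85) = 4, d(86) = 4, d(87) = 4, d(88) = 8, d(89) = 2, d(90) = 12, d(91) = 4, d(92) = 6, d(93) = 4, d(94) = 4, d(95) = 4, d(96) = 12, d(97) = 2, d(98) = 6, d(99) = 6, d(100) = 9, d(101) = 2, d(102) = 8, d(103) = 2, d(104) = 8, d(105) = 8, d(106) = 4, d(107) = 2, d(108) = 12, d(109) = 2, d(110) = 8, d(111) = 4, d(112) = 10, d(113) = 2, d(114) = 8, d(115) = 4, d(116) = 6, d(117) = 6, d(118) = 4, d(119) = 4, d(120) = 16, d(121) = 3, d(122) = 4, d(123) = 4, d(124) = 6, d(125) = 4, d(126) = 12, d(127) = 2, d(128) = 8, d(129) = 4, d(130) = 8, d(131) = 2, d(132) = 12, d(133) = 4, d(134) = 4, d(135) = 8, d(136) = 8, d(137) = 2, d(138) = 8, d(139) = 2, d(140) = 12, d(141) = 4, d(142) = 4, d(143) = 4, d(144) = 15, d(145) = 4, d(146) = 4, d(147) = 6, d(148) = 6, d(149) = 2, d(150) = 12, d(151) = 2, d(152) = 8, d(153) = 6, d(154) = 8, d(155) = 4, d(156) = 12, d(157) = 2, d(158) = 4, d(159) = 4, d(160) = 12, d(161) = 4, d(162) = 10, d(163) = 2, d(164) = 6, d(165) = 8, d(166) = 4, d(167) = 2, d(168) = 16, d(169) = 3, d(170) = 8. Summing all 170 values: 905. (Dirichlet's divisor formula: Σ_{n ≤ x} d(n) = x ln(x) + (2γ − 1) x + O(√x). For x = 170, the asymptotic estimate is ≈ 899.34.)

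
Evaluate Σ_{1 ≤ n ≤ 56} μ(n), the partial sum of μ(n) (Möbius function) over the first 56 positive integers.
Σ_{n ≤ 56} μ(n) = -2

Compute μ(n) for each 1 ≤ n ≤ 56: μ(1) = 1, μ(2) = -1, μ(3) = -1, μ(4) = 0, μ(5) = -1, μ(6) = 1, μ(7) = -1, μ(8) = 0, μ(9) = 0, μ(10) = 1, μ(11) = -1, μ(12) = 0, μ(13) = -1, μ(14) = 1, μ(15) = 1, μ(16) = 0, μ(17) = -1, μ(18) = 0, μ(19) = -1, μ(20) = 0, μ(21) = 1, μ(22) = 1, μ(23) = -1, μ(24) = 0, μ(25) = 0, μ(26) = 1, μ(27) = 0, μ(28) = 0, μ(29) = -1, μ(30) = -1, μ(31) = -1, μ(32) = 0, μ(33) = 1, μ(34) = 1, μ(35) = 1, μ(36) = 0, μ(37) = -1, μ(38) = 1, μ(39) = 1, μ(40) = 0, μ(41) = -1, μ(42) = -1, μ(43) = -1, μ(44) = 0, μ(45) = 0, μ(46) = 1, μ(47) = -1, μ(48) = 0, μ(49) = 0, μ(50) = 0, μ(51) = 1, μ(52) = 0, μ(53) = -1, μ(54) = 0, μ(55) = 1, μ(56) = 0. Summing all 56 values: -2. (Mertens function M(x) = Σ_{n ≤ x} μ(n); on average M(x) should be small (PNT ⟺ M(x) = o(x)).)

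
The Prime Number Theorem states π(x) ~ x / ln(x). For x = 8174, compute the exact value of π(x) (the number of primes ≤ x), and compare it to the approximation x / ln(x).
π(8174) = 1026;  x/ln(x) ≈ 907.34;  relative error ≈ 11.56%.

Directly count primes up to 8174: π(8174) = 1026. The PNT approximation gives 8174/ln(8174) ≈ 8174/9.00871 ≈ 907.34. Relative error (π(x) − x/ln(x)) / π(x) ≈ 11.56%; the approximation is known to undercount slightly (Li(x) is a better estimate).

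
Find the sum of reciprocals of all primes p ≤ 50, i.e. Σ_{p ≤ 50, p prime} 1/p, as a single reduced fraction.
Σ 1/p = 1021729465586766997/614889782588491410

π(50) = 15, so the primes ≤ 50 are [2, 3, 5, 7, 11, 13, 17, 19, 23, 29, 31, 37, 41, 43, 47]. Summing 1/p over these primes: 1021729465586766997/614889782588491410 ≈ 1.6616. Mertens estimate ln ln(50) + 0.2615 ≈ 1.6256.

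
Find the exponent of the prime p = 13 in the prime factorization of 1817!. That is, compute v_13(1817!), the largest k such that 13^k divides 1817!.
v_13(1817!) = 149

Legendre's formula: v_p(n!) = Σ_{k ≥ 1} ⌊n / p^k⌋. For p = 13, n = 1817, the terms are:
  ⌊1817/13^1⌋ = ⌊1817/13⌋ = 139
  ⌊1817/13^2⌋ = ⌊1817/169⌋ = 10
(the next term ⌊1817/13^3⌋ = 0, terminating the sum). Summing: v_13(1817!) = 139 + 10 = 149.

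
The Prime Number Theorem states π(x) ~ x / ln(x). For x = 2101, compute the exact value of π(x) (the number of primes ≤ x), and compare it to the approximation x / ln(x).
π(2101) = 317;  x/ln(x) ≈ 274.63;  relative error ≈ 13.36%.

Directly count primes up to 2101: π(2101) = 317. The PNT approximation gives 2101/ln(2101) ≈ 2101/7.65017 ≈ 274.63. Relative error (π(x) − x/ln(x)) / π(x) ≈ 13.36%; the approximation is known to undercount slightly (Li(x) is a better estimate).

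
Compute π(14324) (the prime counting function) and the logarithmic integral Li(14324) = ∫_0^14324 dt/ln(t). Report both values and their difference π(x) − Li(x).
π(14324) = 1680;  Li(14324) ≈ 1706.16;  π(x) − Li(x) ≈ -26.16.

Direct count of primes ≤ 14324 gives π(14324) = 1680. Numerical evaluation of the logarithmic integral gives Li(14324) ≈ 1706.16. The difference π(x) − Li(x) ≈ -26.16 is typically negative for small/moderate x (Li(x) overestimates), though Littlewood's theorem shows this sign changes infinitely often.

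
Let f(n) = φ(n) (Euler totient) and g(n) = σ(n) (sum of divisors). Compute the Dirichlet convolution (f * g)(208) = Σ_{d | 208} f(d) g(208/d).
(φ * σ)(208) = 2080

Divisors of 208: [1, 2, 4, 8, 13, 16, 26, 52, 104, 208]. For each d | 208:
  d = 1: φ(1) · σ(208/1) = 1 · 434 = 434
  d = 2: φ(2) · σ(208/2) = 1 · 210 = 210
  d = 4: φ(4) · σ(208/4) = 2 · 98 = 196
  d = 8: φ(8) · σ(208/8) = 4 · 42 = 168
  d = 13: φ(13) · σ(208/13) = 12 · 31 = 372
  d = 16: φ(16) · σ(208/16) = 8 · 14 = 112
  d = 26: φ(26) · σ(208/26) = 12 · 15 = 180
  d = 52: φ(52) · σ(208/52) = 24 · 7 = 168
  d = 104: φ(104) · σ(208/104) = 48 · 3 = 144
  d = 208: φ(208) · σ(208/208) = 96 · 1 = 96
Summing: (φ * σ)(208) = 434 + 210 + 196 + 168 + 372 + 112 + 180 + 168 + 144 + 96 = 2080.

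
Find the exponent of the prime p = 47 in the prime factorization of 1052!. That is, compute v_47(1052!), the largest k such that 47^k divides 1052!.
v_47(1052!) = 22

Legendre's formula: v_p(n!) = Σ_{k ≥ 1} ⌊n / p^k⌋. For p = 47, n = 1052, the terms are:
  ⌊1052/47^1⌋ = ⌊1052/47⌋ = 22
(the next term ⌊1052/47^2⌋ = 0, terminating the sum). Summing: v_47(1052!) = 22 = 22.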